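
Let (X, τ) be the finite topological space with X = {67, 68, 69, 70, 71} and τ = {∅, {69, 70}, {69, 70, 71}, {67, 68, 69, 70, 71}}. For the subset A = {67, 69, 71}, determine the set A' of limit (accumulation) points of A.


A' = {67, 68, 70, 71}

For each x ∈ X, list the open sets U ∈ τ with x ∈ U, then check whether U ∩ (A ∖ {x}) ≠ ∅ for every such U.
  x = 67: opens ∋ x are {67, 68, 69, 70, 71}; each meets A ∖ {67}, so x IS a limit point.
  x = 68: opens ∋ x are {67, 68, 69, 70, 71}; each meets A ∖ {68}, so x IS a limit point.
  x = 69: open {69, 70} ∋ x has {69, 70} ∩ (A ∖ {69}) = ∅, so x is NOT a limit point.
  x = 70: opens ∋ x are {69, 70}, {69, 70, 71}, {67, 68, 69, 70, 71}; each meets A ∖ {70}, so x IS a limit point.
  x = 71: opens ∋ x are {69, 70, 71}, {67, 68, 69, 70, 71}; each meets A ∖ {71}, so x IS a limit point.
Collecting: A' = {67, 68, 70, 71}.


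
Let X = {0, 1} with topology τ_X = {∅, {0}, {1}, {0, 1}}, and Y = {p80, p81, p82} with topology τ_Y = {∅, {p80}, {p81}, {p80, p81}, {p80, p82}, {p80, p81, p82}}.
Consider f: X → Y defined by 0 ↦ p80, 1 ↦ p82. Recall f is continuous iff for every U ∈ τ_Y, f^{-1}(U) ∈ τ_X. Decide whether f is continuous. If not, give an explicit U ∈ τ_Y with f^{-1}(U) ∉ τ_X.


f IS continuous.

Compute f^{-1}(U) for each U ∈ τ_Y:
  U = ∅: f^{-1}(U) = ∅ ∈ τ_X ✓.
  U = {p80}: f^{-1}(U) = {0} ∈ τ_X ✓.
  U = {p81}: f^{-1}(U) = ∅ ∈ τ_X ✓.
  U = {p80, p81}: f^{-1}(U) = {0} ∈ τ_X ✓.
  U = {p80, p82}: f^{-1}(U) = {0, 1} ∈ τ_X ✓.
  U = {p80, p81, p82}: f^{-1}(U) = {0, 1} ∈ τ_X ✓.
Every preimage lies in τ_X, so f IS continuous.


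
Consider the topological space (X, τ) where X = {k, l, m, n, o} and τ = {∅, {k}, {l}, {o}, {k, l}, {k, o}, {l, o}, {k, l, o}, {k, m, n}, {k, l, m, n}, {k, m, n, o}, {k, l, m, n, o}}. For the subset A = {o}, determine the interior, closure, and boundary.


int(A) = {o}, cl(A) = {o}, ∂A = ∅.

Closed sets in (X, τ) are complements of opens:
  closed(X, τ) = {∅, {l}, {o}, {l, o}, {m, n}, {k, m, n}, {l, m, n}, {m, n, o}, {k, l, m, n}, {k, m, n, o}, {l, m, n, o}, {k, l, m, n, o}}.
int(A) = ⋃ {U ∈ τ : U ⊆ A}. Opens contained in A: ∅, {o}.
Taking the union of these: int(A) = {o}.
cl(A) = ⋂ {C closed : A ⊆ C}. Closed sets containing A: {o}, {l, o}, {m, n, o}, {k, m, n, o}, {l, m, n, o}, {k, l, m, n, o}.
Intersecting these: cl(A) = {o}.
∂A = cl(A) ∖ int(A) = {o} ∖ {o} = ∅.


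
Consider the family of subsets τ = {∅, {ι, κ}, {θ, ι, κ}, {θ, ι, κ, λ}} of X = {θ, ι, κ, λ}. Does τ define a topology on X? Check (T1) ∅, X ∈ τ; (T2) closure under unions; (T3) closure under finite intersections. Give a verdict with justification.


τ IS a topology on X.

Axiom (T1): ∅ ∈ τ? Yes; X ∈ τ? Yes.
Axiom (T2/T3): check pairwise unions and intersections of members of τ.
All pairwise intersections and unions checked — each lies in τ. Therefore τ satisfies (T1), (T2), (T3): it IS a topology on X.


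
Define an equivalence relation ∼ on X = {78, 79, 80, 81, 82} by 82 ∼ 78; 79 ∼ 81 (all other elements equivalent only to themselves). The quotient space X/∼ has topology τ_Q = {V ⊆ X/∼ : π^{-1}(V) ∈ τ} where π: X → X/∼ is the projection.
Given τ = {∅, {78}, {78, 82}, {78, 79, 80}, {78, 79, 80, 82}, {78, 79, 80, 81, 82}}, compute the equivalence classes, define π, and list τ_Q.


X/∼ = {[78=82], [79=81], [80]}; |τ_Q| = 3.

Equivalence classes: [78=82], [79=81], [80].
Quotient map π: X → X/∼ sends 78 ↦ [78=82], 79 ↦ [79=81], 80 ↦ [80], 81 ↦ [79=81], 82 ↦ [78=82].
For each subset V ⊆ X/∼, compute π^{-1}(V) ⊆ X and check whether π^{-1}(V) ∈ τ. V is open in τ_Q iff π^{-1}(V) ∈ τ.
  V = {}: π^{-1}(V) = ∅ ∈ τ ✓.
  V = {[78=82]}: π^{-1}(V) = {78, 82} ∈ τ ✓.
  V = {[79=81]}: π^{-1}(V) = {79, 81} ∉ τ ✗.
  V = {[78=82], [79=81]}: π^{-1}(V) = {78, 79, 81, 82} ∉ τ ✗.
  V = {[80]}: π^{-1}(V) = {80} ∉ τ ✗.
  V = {[78=82], [80]}: π^{-1}(V) = {78, 80, 82} ∉ τ ✗.
  V = {[79=81], [80]}: π^{-1}(V) = {79, 80, 81} ∉ τ ✗.
  V = {[78=82], [79=81], [80]}: π^{-1}(V) = {78, 79, 80, 81, 82} ∈ τ ✓.
Open sets in the quotient: τ_Q = {{}, {[78=82]}, {[78=82], [79=81], [80]}} (3 elements).


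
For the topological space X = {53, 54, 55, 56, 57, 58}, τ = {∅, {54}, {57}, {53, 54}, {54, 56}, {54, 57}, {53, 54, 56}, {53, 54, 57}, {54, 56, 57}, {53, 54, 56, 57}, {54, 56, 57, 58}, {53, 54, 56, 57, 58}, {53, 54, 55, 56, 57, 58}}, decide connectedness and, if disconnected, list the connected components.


(X, τ) is connected.

Find clopen sets (U ∈ τ with X ∖ U ∈ τ):
  U = ∅, X ∖ U = {53, 54, 55, 56, 57, 58} — both open, so U is clopen.
  U = {53, 54, 55, 56, 57, 58}, X ∖ U = ∅ — both open, so U is clopen.
Only trivial clopens (∅ and X) exist, so (X, τ) is connected.
Compute connected components by grouping points that agree on all clopens:
  component: {53, 54, 55, 56, 57, 58}


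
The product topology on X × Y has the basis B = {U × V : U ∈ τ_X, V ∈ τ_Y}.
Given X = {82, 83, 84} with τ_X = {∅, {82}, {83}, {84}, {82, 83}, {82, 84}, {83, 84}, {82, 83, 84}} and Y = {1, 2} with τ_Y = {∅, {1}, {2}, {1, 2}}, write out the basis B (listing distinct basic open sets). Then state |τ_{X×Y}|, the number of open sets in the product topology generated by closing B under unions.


Basis B = {∅ × ∅, {82} × {1}, {82} × {2}, {83} × {1}, {83} × {2}, {84} × {1}, {84} × {2}, {82} × {1, 2}, {82, 83} × {1}, {82, 84} × {1}, {82, 83} × {2}, {82, 84} × {2}, {83} × {1, 2}, {83, 84} × {1}, {83, 84} × {2}, {84} × {1, 2}, {82, 83, 84} × {1}, {82, 83, 84} × {2}, {82, 83} × {1, 2}, {82, 84} × {1, 2}, {83, 84} × {1, 2}, {82, 83, 84} × {1, 2}}; |τ_{X×Y}| = 64.

Enumerate products U × V with U ∈ τ_X, V ∈ τ_Y (deduplicated):
  ∅ × ∅ = {} (∅)
  {82} × {1} = {(82,1)}
  {82} × {2} = {(82,2)}
  {83} × {1} = {(83,1)}
  {83} × {2} = {(83,2)}
  {84} × {1} = {(84,1)}
  {84} × {2} = {(84,2)}
  {82} × {1, 2} = {(82,1), (82,2)}
  {82, 83} × {1} = {(82,1), (83,1)}
  {82, 84} × {1} = {(82,1), (84,1)}
  {82, 83} × {2} = {(82,2), (83,2)}
  {82, 84} × {2} = {(82,2), (84,2)}
  {83} × {1, 2} = {(83,1), (83,2)}
  {83, 84} × {1} = {(83,1), (84,1)}
  {83, 84} × {2} = {(83,2), (84,2)}
  {84} × {1, 2} = {(84,1), (84,2)}
  {82, 83, 84} × {1} = {(82,1), (83,1), (84,1)}
  {82, 83, 84} × {2} = {(82,2), (83,2), (84,2)}
  {82, 83} × {1, 2} = {(82,1), (82,2), (83,1), (83,2)}
  {82, 84} × {1, 2} = {(82,1), (82,2), (84,1), (84,2)}
  {83, 84} × {1, 2} = {(83,1), (83,2), (84,1), (84,2)}
  {82, 83, 84} × {1, 2} = {(82,1), (82,2), (83,1), (83,2), (84,1), (84,2)}
These 22 distinct sets form the basis B.
Close under arbitrary unions to get τ_{X×Y}; counting gives |τ_{X×Y}| = 64.


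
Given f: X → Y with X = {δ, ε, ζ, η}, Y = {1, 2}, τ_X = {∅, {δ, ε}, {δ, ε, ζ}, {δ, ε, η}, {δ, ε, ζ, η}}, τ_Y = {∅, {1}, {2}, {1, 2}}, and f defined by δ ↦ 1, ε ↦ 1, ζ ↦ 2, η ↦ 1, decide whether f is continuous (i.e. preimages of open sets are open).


f is NOT continuous.

Compute f^{-1}(U) for each U ∈ τ_Y:
  U = ∅: f^{-1}(U) = ∅ ∈ τ_X ✓.
  U = {1}: f^{-1}(U) = {δ, ε, η} ∈ τ_X ✓.
  U = {2}: f^{-1}(U) = {ζ} ∉ τ_X ✗.
  U = {1, 2}: f^{-1}(U) = {δ, ε, ζ, η} ∈ τ_X ✓.
Found U = {2} with f^{-1}(U) = {ζ} not in τ_X. Therefore f is NOT continuous.


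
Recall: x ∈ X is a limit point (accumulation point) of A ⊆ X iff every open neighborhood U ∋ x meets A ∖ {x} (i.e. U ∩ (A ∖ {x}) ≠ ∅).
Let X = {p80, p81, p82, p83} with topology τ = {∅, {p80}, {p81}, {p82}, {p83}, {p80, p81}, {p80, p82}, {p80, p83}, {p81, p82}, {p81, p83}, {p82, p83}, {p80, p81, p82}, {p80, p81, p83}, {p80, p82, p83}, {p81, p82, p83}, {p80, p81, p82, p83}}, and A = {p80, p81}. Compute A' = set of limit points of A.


A' = ∅

For each x ∈ X, list the open sets U ∈ τ with x ∈ U, then check whether U ∩ (A ∖ {x}) ≠ ∅ for every such U.
  x = p80: open {p80} ∋ x has {p80} ∩ (A ∖ {p80}) = ∅, so x is NOT a limit point.
  x = p81: open {p81} ∋ x has {p81} ∩ (A ∖ {p81}) = ∅, so x is NOT a limit point.
  x = p82: open {p82} ∋ x has {p82} ∩ (A ∖ {p82}) = ∅, so x is NOT a limit point.
  x = p83: open {p83} ∋ x has {p83} ∩ (A ∖ {p83}) = ∅, so x is NOT a limit point.
Collecting: A' = ∅.


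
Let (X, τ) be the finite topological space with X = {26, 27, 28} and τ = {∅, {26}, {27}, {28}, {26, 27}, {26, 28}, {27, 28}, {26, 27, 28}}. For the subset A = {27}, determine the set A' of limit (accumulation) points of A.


A' = ∅

For each x ∈ X, list the open sets U ∈ τ with x ∈ U, then check whether U ∩ (A ∖ {x}) ≠ ∅ for every such U.
  x = 26: open {26} ∋ x has {26} ∩ (A ∖ {26}) = ∅, so x is NOT a limit point.
  x = 27: open {27} ∋ x has {27} ∩ (A ∖ {27}) = ∅, so x is NOT a limit point.
  x = 28: open {28} ∋ x has {28} ∩ (A ∖ {28}) = ∅, so x is NOT a limit point.
Collecting: A' = ∅.


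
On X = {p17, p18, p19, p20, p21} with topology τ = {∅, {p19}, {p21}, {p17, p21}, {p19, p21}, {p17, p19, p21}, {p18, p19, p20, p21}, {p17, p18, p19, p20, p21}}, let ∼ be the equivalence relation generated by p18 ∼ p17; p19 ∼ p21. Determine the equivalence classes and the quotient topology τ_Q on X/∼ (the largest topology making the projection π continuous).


X/∼ = {[p17=p18], [p19=p21], [p20]}; |τ_Q| = 3.

Equivalence classes: [p17=p18], [p19=p21], [p20].
Quotient map π: X → X/∼ sends p17 ↦ [p17=p18], p18 ↦ [p17=p18], p19 ↦ [p19=p21], p20 ↦ [p20], p21 ↦ [p19=p21].
For each subset V ⊆ X/∼, compute π^{-1}(V) ⊆ X and check whether π^{-1}(V) ∈ τ. V is open in τ_Q iff π^{-1}(V) ∈ τ.
  V = {}: π^{-1}(V) = ∅ ∈ τ ✓.
  V = {[p17=p18]}: π^{-1}(V) = {p17, p18} ∉ τ ✗.
  V = {[p19=p21]}: π^{-1}(V) = {p19, p21} ∈ τ ✓.
  V = {[p17=p18], [p19=p21]}: π^{-1}(V) = {p17, p18, p19, p21} ∉ τ ✗.
  V = {[p20]}: π^{-1}(V) = {p20} ∉ τ ✗.
  V = {[p17=p18], [p20]}: π^{-1}(V) = {p17, p18, p20} ∉ τ ✗.
  V = {[p19=p21], [p20]}: π^{-1}(V) = {p19, p20, p21} ∉ τ ✗.
  V = {[p17=p18], [p19=p21], [p20]}: π^{-1}(V) = {p17, p18, p19, p20, p21} ∈ τ ✓.
Open sets in the quotient: τ_Q = {{}, {[p19=p21]}, {[p17=p18], [p19=p21], [p20]}} (3 elements).


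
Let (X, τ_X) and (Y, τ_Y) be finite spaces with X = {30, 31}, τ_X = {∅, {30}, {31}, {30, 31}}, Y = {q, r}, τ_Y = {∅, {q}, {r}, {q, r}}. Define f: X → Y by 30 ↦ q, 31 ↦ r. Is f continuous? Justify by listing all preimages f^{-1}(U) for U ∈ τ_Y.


f IS continuous.

Compute f^{-1}(U) for each U ∈ τ_Y:
  U = ∅: f^{-1}(U) = ∅ ∈ τ_X ✓.
  U = {q}: f^{-1}(U) = {30} ∈ τ_X ✓.
  U = {r}: f^{-1}(U) = {31} ∈ τ_X ✓.
  U = {q, r}: f^{-1}(U) = {30, 31} ∈ τ_X ✓.
Every preimage lies in τ_X, so f IS continuous.


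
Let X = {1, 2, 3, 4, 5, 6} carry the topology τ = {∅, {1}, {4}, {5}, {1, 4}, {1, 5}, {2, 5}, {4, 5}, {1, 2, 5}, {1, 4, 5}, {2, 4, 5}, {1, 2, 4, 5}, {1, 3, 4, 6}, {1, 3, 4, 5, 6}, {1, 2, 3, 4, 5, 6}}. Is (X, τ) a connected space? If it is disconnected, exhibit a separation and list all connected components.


(X, τ) is disconnected; components = [{2, 5}, {1, 3, 4, 6}].

Find clopen sets (U ∈ τ with X ∖ U ∈ τ):
  U = ∅, X ∖ U = {1, 2, 3, 4, 5, 6} — both open, so U is clopen.
  U = {2, 5}, X ∖ U = {1, 3, 4, 6} — both open, so U is clopen.
  U = {1, 3, 4, 6}, X ∖ U = {2, 5} — both open, so U is clopen.
  U = {1, 2, 3, 4, 5, 6}, X ∖ U = ∅ — both open, so U is clopen.
Nontrivial clopen(s) exist: e.g. {2, 5}. So (X, τ) is disconnected.
Compute connected components by grouping points that agree on all clopens:
  component: {2, 5}
  component: {1, 3, 4, 6}


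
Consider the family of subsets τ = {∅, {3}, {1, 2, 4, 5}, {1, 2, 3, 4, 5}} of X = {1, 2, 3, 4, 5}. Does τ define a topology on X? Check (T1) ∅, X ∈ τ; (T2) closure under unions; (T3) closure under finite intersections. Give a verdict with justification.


τ IS a topology on X.

Axiom (T1): ∅ ∈ τ? Yes; X ∈ τ? Yes.
Axiom (T2/T3): check pairwise unions and intersections of members of τ.
All pairwise intersections and unions checked — each lies in τ. Therefore τ satisfies (T1), (T2), (T3): it IS a topology on X.


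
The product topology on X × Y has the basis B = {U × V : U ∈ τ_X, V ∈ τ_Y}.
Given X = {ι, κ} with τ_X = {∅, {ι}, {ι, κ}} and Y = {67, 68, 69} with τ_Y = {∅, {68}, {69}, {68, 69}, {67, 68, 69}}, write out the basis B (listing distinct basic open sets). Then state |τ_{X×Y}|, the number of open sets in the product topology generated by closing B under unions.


Basis B = {∅ × ∅, {ι} × {68}, {ι} × {69}, {ι} × {68, 69}, {ι, κ} × {68}, {ι, κ} × {69}, {ι} × {67, 68, 69}, {ι, κ} × {68, 69}, {ι, κ} × {67, 68, 69}}; |τ_{X×Y}| = 14.

Enumerate products U × V with U ∈ τ_X, V ∈ τ_Y (deduplicated):
  ∅ × ∅ = {} (∅)
  {ι} × {68} = {(ι,68)}
  {ι} × {69} = {(ι,69)}
  {ι} × {68, 69} = {(ι,68), (ι,69)}
  {ι, κ} × {68} = {(ι,68), (κ,68)}
  {ι, κ} × {69} = {(ι,69), (κ,69)}
  {ι} × {67, 68, 69} = {(ι,67), (ι,68), (ι,69)}
  {ι, κ} × {68, 69} = {(ι,68), (ι,69), (κ,68), (κ,69)}
  {ι, κ} × {67, 68, 69} = {(ι,67), (ι,68), (ι,69), (κ,67), (κ,68), (κ,69)}
These 9 distinct sets form the basis B.
Close under arbitrary unions to get τ_{X×Y}; counting gives |τ_{X×Y}| = 14.


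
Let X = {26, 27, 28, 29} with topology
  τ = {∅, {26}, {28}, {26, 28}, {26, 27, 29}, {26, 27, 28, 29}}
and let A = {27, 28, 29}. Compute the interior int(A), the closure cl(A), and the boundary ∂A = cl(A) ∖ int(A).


int(A) = {28}, cl(A) = {27, 28, 29}, ∂A = {27, 29}.

Closed sets in (X, τ) are complements of opens:
  closed(X, τ) = {∅, {28}, {27, 29}, {26, 27, 29}, {27, 28, 29}, {26, 27, 28, 29}}.
int(A) = ⋃ {U ∈ τ : U ⊆ A}. Opens contained in A: ∅, {28}.
Taking the union of these: int(A) = {28}.
cl(A) = ⋂ {C closed : A ⊆ C}. Closed sets containing A: {27, 28, 29}, {26, 27, 28, 29}.
Intersecting these: cl(A) = {27, 28, 29}.
∂A = cl(A) ∖ int(A) = {27, 28, 29} ∖ {28} = {27, 29}.


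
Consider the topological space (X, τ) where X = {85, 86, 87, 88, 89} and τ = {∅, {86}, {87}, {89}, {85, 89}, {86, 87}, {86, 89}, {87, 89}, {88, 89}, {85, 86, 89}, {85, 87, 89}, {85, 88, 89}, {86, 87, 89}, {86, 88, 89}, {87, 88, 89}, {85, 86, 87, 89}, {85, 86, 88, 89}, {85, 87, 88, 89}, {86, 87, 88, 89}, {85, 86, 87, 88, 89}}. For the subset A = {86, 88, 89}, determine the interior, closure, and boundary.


int(A) = {86, 88, 89}, cl(A) = {85, 86, 88, 89}, ∂A = {85}.

Closed sets in (X, τ) are complements of opens:
  closed(X, τ) = {∅, {85}, {86}, {87}, {88}, {85, 86}, {85, 87}, {85, 88}, {86, 87}, {86, 88}, {87, 88}, {85, 86, 87}, {85, 86, 88}, {85, 87, 88}, {85, 88, 89}, {86, 87, 88}, {85, 86, 87, 88}, {85, 86, 88, 89}, {85, 87, 88, 89}, {85, 86, 87, 88, 89}}.
int(A) = ⋃ {U ∈ τ : U ⊆ A}. Opens contained in A: ∅, {86}, {89}, {86, 89}, {88, 89}, {86, 88, 89}.
Taking the union of these: int(A) = {86, 88, 89}.
cl(A) = ⋂ {C closed : A ⊆ C}. Closed sets containing A: {85, 86, 88, 89}, {85, 86, 87, 88, 89}.
Intersecting these: cl(A) = {85, 86, 88, 89}.
∂A = cl(A) ∖ int(A) = {85, 86, 88, 89} ∖ {86, 88, 89} = {85}.


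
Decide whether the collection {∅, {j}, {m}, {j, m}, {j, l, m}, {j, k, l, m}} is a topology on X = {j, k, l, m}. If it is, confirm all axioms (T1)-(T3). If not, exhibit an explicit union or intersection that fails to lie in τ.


τ IS a topology on X.

Axiom (T1): ∅ ∈ τ? Yes; X ∈ τ? Yes.
Axiom (T2/T3): check pairwise unions and intersections of members of τ.
All pairwise intersections and unions checked — each lies in τ. Therefore τ satisfies (T1), (T2), (T3): it IS a topology on X.


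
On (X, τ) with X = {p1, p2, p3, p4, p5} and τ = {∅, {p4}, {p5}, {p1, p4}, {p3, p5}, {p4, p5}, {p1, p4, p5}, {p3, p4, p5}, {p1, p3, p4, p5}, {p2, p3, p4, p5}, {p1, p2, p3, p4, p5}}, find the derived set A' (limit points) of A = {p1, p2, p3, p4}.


A' = {p1, p2}

For each x ∈ X, list the open sets U ∈ τ with x ∈ U, then check whether U ∩ (A ∖ {x}) ≠ ∅ for every such U.
  x = p1: opens ∋ x are {p1, p4}, {p1, p4, p5}, {p1, p3, p4, p5}, {p1, p2, p3, p4, p5}; each meets A ∖ {p1}, so x IS a limit point.
  x = p2: opens ∋ x are {p2, p3, p4, p5}, {p1, p2, p3, p4, p5}; each meets A ∖ {p2}, so x IS a limit point.
  x = p3: open {p3, p5} ∋ x has {p3, p5} ∩ (A ∖ {p3}) = ∅, so x is NOT a limit point.
  x = p4: open {p4} ∋ x has {p4} ∩ (A ∖ {p4}) = ∅, so x is NOT a limit point.
  x = p5: open {p5} ∋ x has {p5} ∩ (A ∖ {p5}) = ∅, so x is NOT a limit point.
Collecting: A' = {p1, p2}.


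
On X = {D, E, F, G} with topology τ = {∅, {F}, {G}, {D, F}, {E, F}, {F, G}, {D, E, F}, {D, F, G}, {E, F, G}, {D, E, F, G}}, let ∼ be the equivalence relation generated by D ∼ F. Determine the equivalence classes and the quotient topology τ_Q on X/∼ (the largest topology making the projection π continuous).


X/∼ = {[D=F], [E], [G]}; |τ_Q| = 6.

Equivalence classes: [D=F], [E], [G].
Quotient map π: X → X/∼ sends D ↦ [D=F], E ↦ [E], F ↦ [D=F], G ↦ [G].
For each subset V ⊆ X/∼, compute π^{-1}(V) ⊆ X and check whether π^{-1}(V) ∈ τ. V is open in τ_Q iff π^{-1}(V) ∈ τ.
  V = {}: π^{-1}(V) = ∅ ∈ τ ✓.
  V = {[D=F]}: π^{-1}(V) = {D, F} ∈ τ ✓.
  V = {[E]}: π^{-1}(V) = {E} ∉ τ ✗.
  V = {[D=F], [E]}: π^{-1}(V) = {D, E, F} ∈ τ ✓.
  V = {[G]}: π^{-1}(V) = {G} ∈ τ ✓.
  V = {[D=F], [G]}: π^{-1}(V) = {D, F, G} ∈ τ ✓.
  V = {[E], [G]}: π^{-1}(V) = {E, G} ∉ τ ✗.
  V = {[D=F], [E], [G]}: π^{-1}(V) = {D, E, F, G} ∈ τ ✓.
Open sets in the quotient: τ_Q = {{}, {[D=F]}, {[D=F], [E]}, {[G]}, {[D=F], [G]}, {[D=F], [E], [G]}} (6 elements).


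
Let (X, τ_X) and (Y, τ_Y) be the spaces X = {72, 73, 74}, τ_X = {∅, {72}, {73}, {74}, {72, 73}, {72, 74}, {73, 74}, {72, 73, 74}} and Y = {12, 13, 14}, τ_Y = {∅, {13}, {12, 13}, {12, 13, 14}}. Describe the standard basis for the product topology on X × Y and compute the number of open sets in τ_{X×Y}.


Basis B = {∅ × ∅, {72} × {13}, {73} × {13}, {74} × {13}, {72} × {12, 13}, {72, 73} × {13}, {72, 74} × {13}, {73} × {12, 13}, {73, 74} × {13}, {74} × {12, 13}, {72} × {12, 13, 14}, {72, 73, 74} × {13}, {73} × {12, 13, 14}, {74} × {12, 13, 14}, {72, 73} × {12, 13}, {72, 74} × {12, 13}, {73, 74} × {12, 13}, {72, 73} × {12, 13, 14}, {72, 74} × {12, 13, 14}, {72, 73, 74} × {12, 13}, {73, 74} × {12, 13, 14}, {72, 73, 74} × {12, 13, 14}}; |τ_{X×Y}| = 64.

Enumerate products U × V with U ∈ τ_X, V ∈ τ_Y (deduplicated):
  ∅ × ∅ = {} (∅)
  {72} × {13} = {(72,13)}
  {73} × {13} = {(73,13)}
  {74} × {13} = {(74,13)}
  {72} × {12, 13} = {(72,12), (72,13)}
  {72, 73} × {13} = {(72,13), (73,13)}
  {72, 74} × {13} = {(72,13), (74,13)}
  {73} × {12, 13} = {(73,12), (73,13)}
  {73, 74} × {13} = {(73,13), (74,13)}
  {74} × {12, 13} = {(74,12), (74,13)}
  {72} × {12, 13, 14} = {(72,12), (72,13), (72,14)}
  {72, 73, 74} × {13} = {(72,13), (73,13), (74,13)}
  {73} × {12, 13, 14} = {(73,12), (73,13), (73,14)}
  {74} × {12, 13, 14} = {(74,12), (74,13), (74,14)}
  {72, 73} × {12, 13} = {(72,12), (72,13), (73,12), (73,13)}
  {72, 74} × {12, 13} = {(72,12), (72,13), (74,12), (74,13)}
  {73, 74} × {12, 13} = {(73,12), (73,13), (74,12), (74,13)}
  {72, 73} × {12, 13, 14} = {(72,12), (72,13), (72,14), (73,12), (73,13), (73,14)}
  {72, 74} × {12, 13, 14} = {(72,12), (72,13), (72,14), (74,12), (74,13), (74,14)}
  {72, 73, 74} × {12, 13} = {(72,12), (72,13), (73,12), (73,13), (74,12), (74,13)}
  {73, 74} × {12, 13, 14} = {(73,12), (73,13), (73,14), (74,12), (74,13), (74,14)}
  {72, 73, 74} × {12, 13, 14} = {(72,12), (72,13), (72,14), (73,12), (73,13), (73,14), (74,12), (74,13), (74,14)}
These 22 distinct sets form the basis B.
Close under arbitrary unions to get τ_{X×Y}; counting gives |τ_{X×Y}| = 64.


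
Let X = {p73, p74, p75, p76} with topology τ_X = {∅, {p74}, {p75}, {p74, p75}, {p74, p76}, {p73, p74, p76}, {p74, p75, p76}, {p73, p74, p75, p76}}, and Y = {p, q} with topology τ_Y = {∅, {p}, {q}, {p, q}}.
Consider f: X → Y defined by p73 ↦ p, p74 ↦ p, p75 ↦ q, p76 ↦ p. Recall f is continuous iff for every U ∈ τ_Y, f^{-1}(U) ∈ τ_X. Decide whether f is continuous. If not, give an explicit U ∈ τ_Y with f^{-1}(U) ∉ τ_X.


f IS continuous.

Compute f^{-1}(U) for each U ∈ τ_Y:
  U = ∅: f^{-1}(U) = ∅ ∈ τ_X ✓.
  U = {p}: f^{-1}(U) = {p73, p74, p76} ∈ τ_X ✓.
  U = {q}: f^{-1}(U) = {p75} ∈ τ_X ✓.
  U = {p, q}: f^{-1}(U) = {p73, p74, p75, p76} ∈ τ_X ✓.
Every preimage lies in τ_X, so f IS continuous.


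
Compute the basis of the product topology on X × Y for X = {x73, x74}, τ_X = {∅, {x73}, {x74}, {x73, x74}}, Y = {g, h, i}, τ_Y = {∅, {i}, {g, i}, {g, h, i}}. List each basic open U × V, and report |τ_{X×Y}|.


Basis B = {∅ × ∅, {x73} × {i}, {x74} × {i}, {x73} × {g, i}, {x73, x74} × {i}, {x74} × {g, i}, {x73} × {g, h, i}, {x74} × {g, h, i}, {x73, x74} × {g, i}, {x73, x74} × {g, h, i}}; |τ_{X×Y}| = 16.

Enumerate products U × V with U ∈ τ_X, V ∈ τ_Y (deduplicated):
  ∅ × ∅ = {} (∅)
  {x73} × {i} = {(x73,i)}
  {x74} × {i} = {(x74,i)}
  {x73} × {g, i} = {(x73,g), (x73,i)}
  {x73, x74} × {i} = {(x73,i), (x74,i)}
  {x74} × {g, i} = {(x74,g), (x74,i)}
  {x73} × {g, h, i} = {(x73,g), (x73,h), (x73,i)}
  {x74} × {g, h, i} = {(x74,g), (x74,h), (x74,i)}
  {x73, x74} × {g, i} = {(x73,g), (x73,i), (x74,g), (x74,i)}
  {x73, x74} × {g, h, i} = {(x73,g), (x73,h), (x73,i), (x74,g), (x74,h), (x74,i)}
These 10 distinct sets form the basis B.
Close under arbitrary unions to get τ_{X×Y}; counting gives |τ_{X×Y}| = 16.


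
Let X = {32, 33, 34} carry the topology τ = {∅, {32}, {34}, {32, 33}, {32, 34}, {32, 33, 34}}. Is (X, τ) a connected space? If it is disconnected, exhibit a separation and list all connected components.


(X, τ) is disconnected; components = [{34}, {32, 33}].

Find clopen sets (U ∈ τ with X ∖ U ∈ τ):
  U = ∅, X ∖ U = {32, 33, 34} — both open, so U is clopen.
  U = {34}, X ∖ U = {32, 33} — both open, so U is clopen.
  U = {32, 33}, X ∖ U = {34} — both open, so U is clopen.
  U = {32, 33, 34}, X ∖ U = ∅ — both open, so U is clopen.
Nontrivial clopen(s) exist: e.g. {34}. So (X, τ) is disconnected.
Compute connected components by grouping points that agree on all clopens:
  component: {34}
  component: {32, 33}


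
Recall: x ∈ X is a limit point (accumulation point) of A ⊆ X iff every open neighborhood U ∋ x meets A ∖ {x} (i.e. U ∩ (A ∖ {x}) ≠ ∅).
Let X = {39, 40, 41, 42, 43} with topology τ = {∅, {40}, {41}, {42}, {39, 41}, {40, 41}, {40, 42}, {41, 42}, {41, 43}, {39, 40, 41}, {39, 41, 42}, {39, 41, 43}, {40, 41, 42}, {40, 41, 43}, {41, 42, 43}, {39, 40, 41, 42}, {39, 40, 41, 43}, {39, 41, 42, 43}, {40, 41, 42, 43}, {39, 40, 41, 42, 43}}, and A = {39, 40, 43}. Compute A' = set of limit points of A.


A' = ∅

For each x ∈ X, list the open sets U ∈ τ with x ∈ U, then check whether U ∩ (A ∖ {x}) ≠ ∅ for every such U.
  x = 39: open {39, 41} ∋ x has {39, 41} ∩ (A ∖ {39}) = ∅, so x is NOT a limit point.
  x = 40: open {40} ∋ x has {40} ∩ (A ∖ {40}) = ∅, so x is NOT a limit point.
  x = 41: open {41} ∋ x has {41} ∩ (A ∖ {41}) = ∅, so x is NOT a limit point.
  x = 42: open {42} ∋ x has {42} ∩ (A ∖ {42}) = ∅, so x is NOT a limit point.
  x = 43: open {41, 43} ∋ x has {41, 43} ∩ (A ∖ {43}) = ∅, so x is NOT a limit point.
Collecting: A' = ∅.


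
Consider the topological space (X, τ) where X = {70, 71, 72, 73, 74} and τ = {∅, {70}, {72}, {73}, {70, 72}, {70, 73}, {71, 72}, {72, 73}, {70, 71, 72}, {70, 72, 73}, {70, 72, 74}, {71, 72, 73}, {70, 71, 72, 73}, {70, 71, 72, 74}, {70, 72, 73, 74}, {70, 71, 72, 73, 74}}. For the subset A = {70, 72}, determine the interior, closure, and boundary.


int(A) = {70, 72}, cl(A) = {70, 71, 72, 74}, ∂A = {71, 74}.

Closed sets in (X, τ) are complements of opens:
  closed(X, τ) = {∅, {71}, {73}, {74}, {70, 74}, {71, 73}, {71, 74}, {73, 74}, {70, 71, 74}, {70, 73, 74}, {71, 72, 74}, {71, 73, 74}, {70, 71, 72, 74}, {70, 71, 73, 74}, {71, 72, 73, 74}, {70, 71, 72, 73, 74}}.
int(A) = ⋃ {U ∈ τ : U ⊆ A}. Opens contained in A: ∅, {70}, {72}, {70, 72}.
Taking the union of these: int(A) = {70, 72}.
cl(A) = ⋂ {C closed : A ⊆ C}. Closed sets containing A: {70, 71, 72, 74}, {70, 71, 72, 73, 74}.
Intersecting these: cl(A) = {70, 71, 72, 74}.
∂A = cl(A) ∖ int(A) = {70, 71, 72, 74} ∖ {70, 72} = {71, 74}.


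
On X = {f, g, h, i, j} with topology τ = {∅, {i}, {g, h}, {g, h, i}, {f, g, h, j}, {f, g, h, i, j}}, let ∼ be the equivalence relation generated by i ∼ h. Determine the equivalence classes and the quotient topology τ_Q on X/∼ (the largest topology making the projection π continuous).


X/∼ = {[f], [g], [h=i], [j]}; |τ_Q| = 3.

Equivalence classes: [f], [g], [h=i], [j].
Quotient map π: X → X/∼ sends f ↦ [f], g ↦ [g], h ↦ [h=i], i ↦ [h=i], j ↦ [j].
For each subset V ⊆ X/∼, compute π^{-1}(V) ⊆ X and check whether π^{-1}(V) ∈ τ. V is open in τ_Q iff π^{-1}(V) ∈ τ.
  V = {}: π^{-1}(V) = ∅ ∈ τ ✓.
  V = {[f]}: π^{-1}(V) = {f} ∉ τ ✗.
  V = {[g]}: π^{-1}(V) = {g} ∉ τ ✗.
  V = {[f], [g]}: π^{-1}(V) = {f, g} ∉ τ ✗.
  V = {[h=i]}: π^{-1}(V) = {h, i} ∉ τ ✗.
  V = {[f], [h=i]}: π^{-1}(V) = {f, h, i} ∉ τ ✗.
  V = {[g], [h=i]}: π^{-1}(V) = {g, h, i} ∈ τ ✓.
  V = {[f], [g], [h=i]}: π^{-1}(V) = {f, g, h, i} ∉ τ ✗.
  V = {[j]}: π^{-1}(V) = {j} ∉ τ ✗.
  V = {[f], [j]}: π^{-1}(V) = {f, j} ∉ τ ✗.
  V = {[g], [j]}: π^{-1}(V) = {g, j} ∉ τ ✗.
  V = {[f], [g], [j]}: π^{-1}(V) = {f, g, j} ∉ τ ✗.
  V = {[h=i], [j]}: π^{-1}(V) = {h, i, j} ∉ τ ✗.
  V = {[f], [h=i], [j]}: π^{-1}(V) = {f, h, i, j} ∉ τ ✗.
  V = {[g], [h=i], [j]}: π^{-1}(V) = {g, h, i, j} ∉ τ ✗.
  V = {[f], [g], [h=i], [j]}: π^{-1}(V) = {f, g, h, i, j} ∈ τ ✓.
Open sets in the quotient: τ_Q = {{}, {[g], [h=i]}, {[f], [g], [h=i], [j]}} (3 elements).


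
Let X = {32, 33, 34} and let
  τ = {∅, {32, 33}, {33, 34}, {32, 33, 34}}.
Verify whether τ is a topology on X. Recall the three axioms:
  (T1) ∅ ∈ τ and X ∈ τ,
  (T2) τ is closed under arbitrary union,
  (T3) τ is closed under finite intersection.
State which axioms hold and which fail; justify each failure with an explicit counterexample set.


τ is NOT a topology on X.

Axiom (T1): ∅ ∈ τ? Yes; X ∈ τ? Yes.
Axiom (T2/T3): check pairwise unions and intersections of members of τ.
Counterexample for (T3): {32, 33} ∩ {33, 34} = {33} ∉ τ. Therefore τ is NOT a topology.


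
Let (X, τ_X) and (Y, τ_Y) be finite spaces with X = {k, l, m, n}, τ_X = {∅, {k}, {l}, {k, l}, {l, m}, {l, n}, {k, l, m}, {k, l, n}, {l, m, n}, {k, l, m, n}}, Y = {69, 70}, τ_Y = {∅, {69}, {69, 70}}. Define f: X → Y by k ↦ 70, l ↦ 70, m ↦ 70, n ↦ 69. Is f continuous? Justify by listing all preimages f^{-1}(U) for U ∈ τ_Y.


f is NOT continuous.

Compute f^{-1}(U) for each U ∈ τ_Y:
  U = ∅: f^{-1}(U) = ∅ ∈ τ_X ✓.
  U = {69}: f^{-1}(U) = {n} ∉ τ_X ✗.
  U = {69, 70}: f^{-1}(U) = {k, l, m, n} ∈ τ_X ✓.
Found U = {69} with f^{-1}(U) = {n} not in τ_X. Therefore f is NOT continuous.


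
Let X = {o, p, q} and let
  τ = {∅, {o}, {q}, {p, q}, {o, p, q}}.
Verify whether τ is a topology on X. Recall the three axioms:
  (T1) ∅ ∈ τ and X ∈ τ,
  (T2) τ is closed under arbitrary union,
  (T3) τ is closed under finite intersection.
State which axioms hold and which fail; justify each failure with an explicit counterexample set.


τ is NOT a topology on X.

Axiom (T1): ∅ ∈ τ? Yes; X ∈ τ? Yes.
Axiom (T2/T3): check pairwise unions and intersections of members of τ.
Counterexample for (T2): {o} ∪ {q} = {o, q} ∉ τ. Therefore τ is NOT a topology.


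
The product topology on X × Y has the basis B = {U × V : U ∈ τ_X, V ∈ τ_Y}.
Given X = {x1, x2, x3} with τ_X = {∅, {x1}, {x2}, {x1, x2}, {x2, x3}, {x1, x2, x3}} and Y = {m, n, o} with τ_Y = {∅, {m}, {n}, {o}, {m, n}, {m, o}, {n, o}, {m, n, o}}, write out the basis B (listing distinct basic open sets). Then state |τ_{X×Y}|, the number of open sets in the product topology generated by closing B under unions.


Basis B = {∅ × ∅, {x1} × {m}, {x1} × {n}, {x1} × {o}, {x2} × {m}, {x2} × {n}, {x2} × {o}, {x1} × {m, n}, {x1} × {m, o}, {x1, x2} × {m}, {x1} × {n, o}, {x1, x2} × {n}, {x1, x2} × {o}, {x2} × {m, n}, {x2} × {m, o}, {x2, x3} × {m}, {x2} × {n, o}, {x2, x3} × {n}, {x2, x3} × {o}, {x1} × {m, n, o}, {x1, x2, x3} × {m}, {x1, x2, x3} × {n}, {x1, x2, x3} × {o}, {x2} × {m, n, o}, {x1, x2} × {m, n}, {x1, x2} × {m, o}, {x1, x2} × {n, o}, {x2, x3} × {m, n}, {x2, x3} × {m, o}, {x2, x3} × {n, o}, {x1, x2} × {m, n, o}, {x1, x2, x3} × {m, n}, {x1, x2, x3} × {m, o}, {x1, x2, x3} × {n, o}, {x2, x3} × {m, n, o}, {x1, x2, x3} × {m, n, o}}; |τ_{X×Y}| = 216.

Enumerate products U × V with U ∈ τ_X, V ∈ τ_Y (deduplicated):
  ∅ × ∅ = {} (∅)
  {x1} × {m} = {(x1,m)}
  {x1} × {n} = {(x1,n)}
  {x1} × {o} = {(x1,o)}
  {x2} × {m} = {(x2,m)}
  {x2} × {n} = {(x2,n)}
  {x2} × {o} = {(x2,o)}
  {x1} × {m, n} = {(x1,m), (x1,n)}
  {x1} × {m, o} = {(x1,m), (x1,o)}
  {x1, x2} × {m} = {(x1,m), (x2,m)}
  {x1} × {n, o} = {(x1,n), (x1,o)}
  {x1, x2} × {n} = {(x1,n), (x2,n)}
  {x1, x2} × {o} = {(x1,o), (x2,o)}
  {x2} × {m, n} = {(x2,m), (x2,n)}
  {x2} × {m, o} = {(x2,m), (x2,o)}
  {x2, x3} × {m} = {(x2,m), (x3,m)}
  {x2} × {n, o} = {(x2,n), (x2,o)}
  {x2, x3} × {n} = {(x2,n), (x3,n)}
  {x2, x3} × {o} = {(x2,o), (x3,o)}
  {x1} × {m, n, o} = {(x1,m), (x1,n), (x1,o)}
  {x1, x2, x3} × {m} = {(x1,m), (x2,m), (x3,m)}
  {x1, x2, x3} × {n} = {(x1,n), (x2,n), (x3,n)}
  {x1, x2, x3} × {o} = {(x1,o), (x2,o), (x3,o)}
  {x2} × {m, n, o} = {(x2,m), (x2,n), (x2,o)}
  {x1, x2} × {m, n} = {(x1,m), (x1,n), (x2,m), (x2,n)}
  {x1, x2} × {m, o} = {(x1,m), (x1,o), (x2,m), (x2,o)}
  {x1, x2} × {n, o} = {(x1,n), (x1,o), (x2,n), (x2,o)}
  {x2, x3} × {m, n} = {(x2,m), (x2,n), (x3,m), (x3,n)}
  {x2, x3} × {m, o} = {(x2,m), (x2,o), (x3,m), (x3,o)}
  {x2, x3} × {n, o} = {(x2,n), (x2,o), (x3,n), (x3,o)}
  {x1, x2} × {m, n, o} = {(x1,m), (x1,n), (x1,o), (x2,m), (x2,n), (x2,o)}
  {x1, x2, x3} × {m, n} = {(x1,m), (x1,n), (x2,m), (x2,n), (x3,m), (x3,n)}
  {x1, x2, x3} × {m, o} = {(x1,m), (x1,o), (x2,m), (x2,o), (x3,m), (x3,o)}
  {x1, x2, x3} × {n, o} = {(x1,n), (x1,o), (x2,n), (x2,o), (x3,n), (x3,o)}
  {x2, x3} × {m, n, o} = {(x2,m), (x2,n), (x2,o), (x3,m), (x3,n), (x3,o)}
  {x1, x2, x3} × {m, n, o} = {(x1,m), (x1,n), (x1,o), (x2,m), (x2,n), (x2,o), (x3,m), (x3,n), (x3,o)}
These 36 distinct sets form the basis B.
Close under arbitrary unions to get τ_{X×Y}; counting gives |τ_{X×Y}| = 216.


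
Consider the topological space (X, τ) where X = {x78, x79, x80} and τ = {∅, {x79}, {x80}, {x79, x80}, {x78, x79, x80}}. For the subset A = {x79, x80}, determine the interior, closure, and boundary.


int(A) = {x79, x80}, cl(A) = {x78, x79, x80}, ∂A = {x78}.

Closed sets in (X, τ) are complements of opens:
  closed(X, τ) = {∅, {x78}, {x78, x79}, {x78, x80}, {x78, x79, x80}}.
int(A) = ⋃ {U ∈ τ : U ⊆ A}. Opens contained in A: ∅, {x79}, {x80}, {x79, x80}.
Taking the union of these: int(A) = {x79, x80}.
cl(A) = ⋂ {C closed : A ⊆ C}. Closed sets containing A: {x78, x79, x80}.
Intersecting these: cl(A) = {x78, x79, x80}.
∂A = cl(A) ∖ int(A) = {x78, x79, x80} ∖ {x79, x80} = {x78}.


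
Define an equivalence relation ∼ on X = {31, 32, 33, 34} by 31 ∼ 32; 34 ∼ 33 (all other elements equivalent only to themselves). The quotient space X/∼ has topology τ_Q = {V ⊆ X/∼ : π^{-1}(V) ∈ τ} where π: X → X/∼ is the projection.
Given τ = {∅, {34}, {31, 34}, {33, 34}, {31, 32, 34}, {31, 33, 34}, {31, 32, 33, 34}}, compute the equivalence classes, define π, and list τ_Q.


X/∼ = {[31=32], [33=34]}; |τ_Q| = 3.

Equivalence classes: [31=32], [33=34].
Quotient map π: X → X/∼ sends 31 ↦ [31=32], 32 ↦ [31=32], 33 ↦ [33=34], 34 ↦ [33=34].
For each subset V ⊆ X/∼, compute π^{-1}(V) ⊆ X and check whether π^{-1}(V) ∈ τ. V is open in τ_Q iff π^{-1}(V) ∈ τ.
  V = {}: π^{-1}(V) = ∅ ∈ τ ✓.
  V = {[31=32]}: π^{-1}(V) = {31, 32} ∉ τ ✗.
  V = {[33=34]}: π^{-1}(V) = {33, 34} ∈ τ ✓.
  V = {[31=32], [33=34]}: π^{-1}(V) = {31, 32, 33, 34} ∈ τ ✓.
Open sets in the quotient: τ_Q = {{}, {[33=34]}, {[31=32], [33=34]}} (3 elements).


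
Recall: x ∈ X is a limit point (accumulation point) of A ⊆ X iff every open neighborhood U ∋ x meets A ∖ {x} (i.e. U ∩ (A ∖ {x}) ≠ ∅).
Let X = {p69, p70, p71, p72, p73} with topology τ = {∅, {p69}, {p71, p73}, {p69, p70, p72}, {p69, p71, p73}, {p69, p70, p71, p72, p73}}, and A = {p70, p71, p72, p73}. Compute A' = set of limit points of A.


A' = {p70, p71, p72, p73}

For each x ∈ X, list the open sets U ∈ τ with x ∈ U, then check whether U ∩ (A ∖ {x}) ≠ ∅ for every such U.
  x = p69: open {p69} ∋ x has {p69} ∩ (A ∖ {p69}) = ∅, so x is NOT a limit point.
  x = p70: opens ∋ x are {p69, p70, p72}, {p69, p70, p71, p72, p73}; each meets A ∖ {p70}, so x IS a limit point.
  x = p71: opens ∋ x are {p71, p73}, {p69, p71, p73}, {p69, p70, p71, p72, p73}; each meets A ∖ {p71}, so x IS a limit point.
  x = p72: opens ∋ x are {p69, p70, p72}, {p69, p70, p71, p72, p73}; each meets A ∖ {p72}, so x IS a limit point.
  x = p73: opens ∋ x are {p71, p73}, {p69, p71, p73}, {p69, p70, p71, p72, p73}; each meets A ∖ {p73}, so x IS a limit point.
Collecting: A' = {p70, p71, p72, p73}.


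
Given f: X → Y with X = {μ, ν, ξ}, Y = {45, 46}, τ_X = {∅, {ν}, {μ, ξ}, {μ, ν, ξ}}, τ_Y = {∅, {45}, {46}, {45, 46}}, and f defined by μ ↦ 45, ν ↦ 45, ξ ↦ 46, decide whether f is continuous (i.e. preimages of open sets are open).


f is NOT continuous.

Compute f^{-1}(U) for each U ∈ τ_Y:
  U = ∅: f^{-1}(U) = ∅ ∈ τ_X ✓.
  U = {45}: f^{-1}(U) = {μ, ν} ∉ τ_X ✗.
  U = {46}: f^{-1}(U) = {ξ} ∉ τ_X ✗.
  U = {45, 46}: f^{-1}(U) = {μ, ν, ξ} ∈ τ_X ✓.
Found U = {45} with f^{-1}(U) = {μ, ν} not in τ_X. Therefore f is NOT continuous.


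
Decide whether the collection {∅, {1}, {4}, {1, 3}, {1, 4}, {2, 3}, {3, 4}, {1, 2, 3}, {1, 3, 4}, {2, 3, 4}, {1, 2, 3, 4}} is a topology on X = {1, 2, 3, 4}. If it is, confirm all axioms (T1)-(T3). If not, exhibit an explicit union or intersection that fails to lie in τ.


τ is NOT a topology on X.

Axiom (T1): ∅ ∈ τ? Yes; X ∈ τ? Yes.
Axiom (T2/T3): check pairwise unions and intersections of members of τ.
Counterexample for (T3): {1, 3} ∩ {2, 3} = {3} ∉ τ. Therefore τ is NOT a topology.


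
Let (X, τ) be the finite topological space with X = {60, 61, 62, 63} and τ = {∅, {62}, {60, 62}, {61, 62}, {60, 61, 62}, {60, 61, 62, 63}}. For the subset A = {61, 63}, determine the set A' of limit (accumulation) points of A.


A' = {63}

For each x ∈ X, list the open sets U ∈ τ with x ∈ U, then check whether U ∩ (A ∖ {x}) ≠ ∅ for every such U.
  x = 60: open {60, 62} ∋ x has {60, 62} ∩ (A ∖ {60}) = ∅, so x is NOT a limit point.
  x = 61: open {61, 62} ∋ x has {61, 62} ∩ (A ∖ {61}) = ∅, so x is NOT a limit point.
  x = 62: open {62} ∋ x has {62} ∩ (A ∖ {62}) = ∅, so x is NOT a limit point.
  x = 63: opens ∋ x are {60, 61, 62, 63}; each meets A ∖ {63}, so x IS a limit point.
Collecting: A' = {63}.


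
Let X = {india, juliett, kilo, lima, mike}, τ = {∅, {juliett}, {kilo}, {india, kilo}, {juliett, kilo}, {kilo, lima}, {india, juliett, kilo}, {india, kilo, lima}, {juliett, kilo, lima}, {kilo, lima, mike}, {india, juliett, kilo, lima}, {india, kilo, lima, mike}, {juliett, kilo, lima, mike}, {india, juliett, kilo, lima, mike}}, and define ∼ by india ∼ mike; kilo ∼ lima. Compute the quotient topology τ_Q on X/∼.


X/∼ = {[india=mike], [juliett], [kilo=lima]}; |τ_Q| = 6.

Equivalence classes: [india=mike], [juliett], [kilo=lima].
Quotient map π: X → X/∼ sends india ↦ [india=mike], juliett ↦ [juliett], kilo ↦ [kilo=lima], lima ↦ [kilo=lima], mike ↦ [india=mike].
For each subset V ⊆ X/∼, compute π^{-1}(V) ⊆ X and check whether π^{-1}(V) ∈ τ. V is open in τ_Q iff π^{-1}(V) ∈ τ.
  V = {}: π^{-1}(V) = ∅ ∈ τ ✓.
  V = {[india=mike]}: π^{-1}(V) = {india, mike} ∉ τ ✗.
  V = {[juliett]}: π^{-1}(V) = {juliett} ∈ τ ✓.
  V = {[india=mike], [juliett]}: π^{-1}(V) = {india, juliett, mike} ∉ τ ✗.
  V = {[kilo=lima]}: π^{-1}(V) = {kilo, lima} ∈ τ ✓.
  V = {[india=mike], [kilo=lima]}: π^{-1}(V) = {india, kilo, lima, mike} ∈ τ ✓.
  V = {[juliett], [kilo=lima]}: π^{-1}(V) = {juliett, kilo, lima} ∈ τ ✓.
  V = {[india=mike], [juliett], [kilo=lima]}: π^{-1}(V) = {india, juliett, kilo, lima, mike} ∈ τ ✓.
Open sets in the quotient: τ_Q = {{}, {[juliett]}, {[kilo=lima]}, {[india=mike], [kilo=lima]}, {[juliett], [kilo=lima]}, {[india=mike], [juliett], [kilo=lima]}} (6 elements).


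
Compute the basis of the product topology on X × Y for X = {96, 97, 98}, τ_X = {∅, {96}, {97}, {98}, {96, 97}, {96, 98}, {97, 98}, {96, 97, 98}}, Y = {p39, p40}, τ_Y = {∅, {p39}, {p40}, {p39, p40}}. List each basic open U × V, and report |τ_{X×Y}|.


Basis B = {∅ × ∅, {96} × {p39}, {96} × {p40}, {97} × {p39}, {97} × {p40}, {98} × {p39}, {98} × {p40}, {96} × {p39, p40}, {96, 97} × {p39}, {96, 98} × {p39}, {96, 97} × {p40}, {96, 98} × {p40}, {97} × {p39, p40}, {97, 98} × {p39}, {97, 98} × {p40}, {98} × {p39, p40}, {96, 97, 98} × {p39}, {96, 97, 98} × {p40}, {96, 97} × {p39, p40}, {96, 98} × {p39, p40}, {97, 98} × {p39, p40}, {96, 97, 98} × {p39, p40}}; |τ_{X×Y}| = 64.

Enumerate products U × V with U ∈ τ_X, V ∈ τ_Y (deduplicated):
  ∅ × ∅ = {} (∅)
  {96} × {p39} = {(96,p39)}
  {96} × {p40} = {(96,p40)}
  {97} × {p39} = {(97,p39)}
  {97} × {p40} = {(97,p40)}
  {98} × {p39} = {(98,p39)}
  {98} × {p40} = {(98,p40)}
  {96} × {p39, p40} = {(96,p39), (96,p40)}
  {96, 97} × {p39} = {(96,p39), (97,p39)}
  {96, 98} × {p39} = {(96,p39), (98,p39)}
  {96, 97} × {p40} = {(96,p40), (97,p40)}
  {96, 98} × {p40} = {(96,p40), (98,p40)}
  {97} × {p39, p40} = {(97,p39), (97,p40)}
  {97, 98} × {p39} = {(97,p39), (98,p39)}
  {97, 98} × {p40} = {(97,p40), (98,p40)}
  {98} × {p39, p40} = {(98,p39), (98,p40)}
  {96, 97, 98} × {p39} = {(96,p39), (97,p39), (98,p39)}
  {96, 97, 98} × {p40} = {(96,p40), (97,p40), (98,p40)}
  {96, 97} × {p39, p40} = {(96,p39), (96,p40), (97,p39), (97,p40)}
  {96, 98} × {p39, p40} = {(96,p39), (96,p40), (98,p39), (98,p40)}
  {97, 98} × {p39, p40} = {(97,p39), (97,p40), (98,p39), (98,p40)}
  {96, 97, 98} × {p39, p40} = {(96,p39), (96,p40), (97,p39), (97,p40), (98,p39), (98,p40)}
These 22 distinct sets form the basis B.
Close under arbitrary unions to get τ_{X×Y}; counting gives |τ_{X×Y}| = 64.


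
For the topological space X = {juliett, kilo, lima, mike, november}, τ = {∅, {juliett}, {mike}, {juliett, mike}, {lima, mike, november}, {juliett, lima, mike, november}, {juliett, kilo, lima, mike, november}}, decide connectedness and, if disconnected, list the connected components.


(X, τ) is connected.

Find clopen sets (U ∈ τ with X ∖ U ∈ τ):
  U = ∅, X ∖ U = {juliett, kilo, lima, mike, november} — both open, so U is clopen.
  U = {juliett, kilo, lima, mike, november}, X ∖ U = ∅ — both open, so U is clopen.
Only trivial clopens (∅ and X) exist, so (X, τ) is connected.
Compute connected components by grouping points that agree on all clopens:
  component: {juliett, kilo, lima, mike, november}


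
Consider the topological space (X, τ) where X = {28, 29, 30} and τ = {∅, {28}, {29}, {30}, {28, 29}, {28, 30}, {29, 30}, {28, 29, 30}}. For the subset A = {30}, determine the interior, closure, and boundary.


int(A) = {30}, cl(A) = {30}, ∂A = ∅.

Closed sets in (X, τ) are complements of opens:
  closed(X, τ) = {∅, {28}, {29}, {30}, {28, 29}, {28, 30}, {29, 30}, {28, 29, 30}}.
int(A) = ⋃ {U ∈ τ : U ⊆ A}. Opens contained in A: ∅, {30}.
Taking the union of these: int(A) = {30}.
cl(A) = ⋂ {C closed : A ⊆ C}. Closed sets containing A: {30}, {28, 30}, {29, 30}, {28, 29, 30}.
Intersecting these: cl(A) = {30}.
∂A = cl(A) ∖ int(A) = {30} ∖ {30} = ∅.
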